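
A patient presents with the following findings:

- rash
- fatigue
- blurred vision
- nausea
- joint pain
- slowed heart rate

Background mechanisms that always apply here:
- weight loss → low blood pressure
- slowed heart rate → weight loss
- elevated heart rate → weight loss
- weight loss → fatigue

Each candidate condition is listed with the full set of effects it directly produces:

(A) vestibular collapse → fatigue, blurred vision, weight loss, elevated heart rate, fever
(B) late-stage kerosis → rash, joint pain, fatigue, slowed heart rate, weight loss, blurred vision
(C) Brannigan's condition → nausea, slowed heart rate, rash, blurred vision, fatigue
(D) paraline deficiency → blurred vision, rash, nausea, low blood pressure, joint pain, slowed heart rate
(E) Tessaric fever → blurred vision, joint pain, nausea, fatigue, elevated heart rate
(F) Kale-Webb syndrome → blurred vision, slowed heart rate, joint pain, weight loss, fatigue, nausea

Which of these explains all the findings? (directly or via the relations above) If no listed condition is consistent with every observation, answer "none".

D

For each candidate, compare predicted effects to what was observed:
(A) vestibular collapse — rash NO; fatigue yes; blurred vision yes; nausea NO; joint pain NO; slowed heart rate NO
(B) late-stage kerosis — does not account for nausea
(C) Brannigan's condition — rash yes; fatigue yes; blurred vision yes; nausea yes; joint pain NO; slowed heart rate yes
(D) paraline deficiency — rash yes; fatigue yes (by slowed heart rate → weight loss → fatigue); blurred vision yes; nausea yes; joint pain yes; slowed heart rate yes
(E) Tessaric fever — rash NO; fatigue yes; blurred vision yes; nausea yes; joint pain yes; slowed heart rate NO
(F) Kale-Webb syndrome — rash NO; fatigue yes; blurred vision yes; nausea yes; joint pain yes; slowed heart rate yes
(D) is the only candidate with no mismatches.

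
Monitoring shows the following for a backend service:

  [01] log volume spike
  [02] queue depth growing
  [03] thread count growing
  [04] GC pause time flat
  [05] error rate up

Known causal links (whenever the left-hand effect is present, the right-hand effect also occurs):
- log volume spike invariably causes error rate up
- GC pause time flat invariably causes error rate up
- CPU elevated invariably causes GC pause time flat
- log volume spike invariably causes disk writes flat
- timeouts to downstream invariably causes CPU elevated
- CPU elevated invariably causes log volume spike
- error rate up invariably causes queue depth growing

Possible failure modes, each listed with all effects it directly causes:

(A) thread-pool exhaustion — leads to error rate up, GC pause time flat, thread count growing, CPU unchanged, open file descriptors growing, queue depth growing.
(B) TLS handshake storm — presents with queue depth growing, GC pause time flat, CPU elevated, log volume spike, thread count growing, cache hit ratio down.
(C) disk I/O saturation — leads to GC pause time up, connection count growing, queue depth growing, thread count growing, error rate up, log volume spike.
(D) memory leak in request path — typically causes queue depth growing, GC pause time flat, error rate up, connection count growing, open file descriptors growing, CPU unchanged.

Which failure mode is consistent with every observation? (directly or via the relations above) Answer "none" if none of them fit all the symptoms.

B

Testing each hypothesis:
(A) thread-pool exhaustion — does not account for log volume spike
(B) TLS handshake storm — accounts for every observation (error rate up via log volume spike → error rate up)
(C) disk I/O saturation — fails on GC pause time flat (predicts GC pause time up, not GC pause time flat)
(D) memory leak in request path — log volume spike NO; queue depth growing yes; thread count growing NO; GC pause time flat yes; error rate up yes
(B) is the only candidate with no mismatches.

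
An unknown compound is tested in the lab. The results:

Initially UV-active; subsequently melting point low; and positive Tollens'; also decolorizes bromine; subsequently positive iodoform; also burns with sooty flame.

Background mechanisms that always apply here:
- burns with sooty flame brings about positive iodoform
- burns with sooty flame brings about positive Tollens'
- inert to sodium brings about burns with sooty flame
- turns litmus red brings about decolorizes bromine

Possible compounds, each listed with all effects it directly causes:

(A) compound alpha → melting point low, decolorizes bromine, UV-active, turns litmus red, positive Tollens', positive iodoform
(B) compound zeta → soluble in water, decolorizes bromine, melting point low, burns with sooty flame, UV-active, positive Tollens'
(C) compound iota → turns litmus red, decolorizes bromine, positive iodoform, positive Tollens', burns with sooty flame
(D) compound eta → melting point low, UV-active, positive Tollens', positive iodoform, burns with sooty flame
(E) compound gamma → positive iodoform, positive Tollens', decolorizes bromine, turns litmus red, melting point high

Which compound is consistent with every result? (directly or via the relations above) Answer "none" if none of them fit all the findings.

B

Per-candidate check:
(A) compound alpha — does not account for burns with sooty flame
(B) compound zeta — accounts for every observation (positive iodoform via burns with sooty flame → positive iodoform)
(C) compound iota — does not account for UV-active, melting point low
(D) compound eta — does not account for decolorizes bromine
(E) compound gamma — UV-active NO; melting point low NO; positive Tollens' yes; decolorizes bromine yes; positive iodoform yes; burns with sooty flame NO
Only (B) is consistent with every observation.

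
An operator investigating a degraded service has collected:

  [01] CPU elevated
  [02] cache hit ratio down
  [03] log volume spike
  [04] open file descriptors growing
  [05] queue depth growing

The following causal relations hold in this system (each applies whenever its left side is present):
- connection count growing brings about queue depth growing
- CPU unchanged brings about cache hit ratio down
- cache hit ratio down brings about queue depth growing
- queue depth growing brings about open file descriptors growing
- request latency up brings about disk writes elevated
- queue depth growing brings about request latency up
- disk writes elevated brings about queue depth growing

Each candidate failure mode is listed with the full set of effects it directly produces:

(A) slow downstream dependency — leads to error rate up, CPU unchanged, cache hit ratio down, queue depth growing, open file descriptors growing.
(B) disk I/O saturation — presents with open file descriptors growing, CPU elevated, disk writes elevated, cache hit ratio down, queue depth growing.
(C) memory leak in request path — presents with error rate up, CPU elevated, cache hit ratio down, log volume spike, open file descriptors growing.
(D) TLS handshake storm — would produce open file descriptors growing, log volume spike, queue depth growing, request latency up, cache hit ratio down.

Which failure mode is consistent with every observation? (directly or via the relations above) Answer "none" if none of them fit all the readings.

Testing each hypothesis:
(A) slow downstream dependency — CPU elevated ✗; cache hit ratio down ✓; log volume spike ✗; open file descriptors growing ✓; queue depth growing ✓
(B) disk I/O saturation — does not account for log volume spike
(C) memory leak in request path — accounts for every observation (queue depth growing via cache hit ratio down → queue depth growing)
(D) TLS handshake storm — does not account for CPU elevated
(C) alone accounts for all the evidence.

C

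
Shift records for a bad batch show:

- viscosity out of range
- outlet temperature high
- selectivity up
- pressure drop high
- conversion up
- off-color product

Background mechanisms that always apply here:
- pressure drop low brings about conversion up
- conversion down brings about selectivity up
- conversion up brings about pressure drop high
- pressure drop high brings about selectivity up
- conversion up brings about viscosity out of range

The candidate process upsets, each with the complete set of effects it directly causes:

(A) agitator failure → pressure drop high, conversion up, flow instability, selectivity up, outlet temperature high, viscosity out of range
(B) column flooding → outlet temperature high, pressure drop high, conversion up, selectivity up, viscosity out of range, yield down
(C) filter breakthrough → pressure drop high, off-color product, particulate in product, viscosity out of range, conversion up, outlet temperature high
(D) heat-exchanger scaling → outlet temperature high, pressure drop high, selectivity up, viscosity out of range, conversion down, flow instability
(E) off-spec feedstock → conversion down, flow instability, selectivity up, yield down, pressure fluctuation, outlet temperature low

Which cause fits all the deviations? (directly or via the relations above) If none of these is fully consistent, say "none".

C

Per-candidate check:
(A) agitator failure — viscosity out of range ✓; outlet temperature high ✓; selectivity up ✓; pressure drop high ✓; conversion up ✓; off-color product ✗
(B) column flooding — does not account for off-color product
(C) filter breakthrough — viscosity out of range ✓; outlet temperature high ✓; selectivity up ✓ (via pressure drop high → selectivity up); pressure drop high ✓; conversion up ✓; off-color product ✓
(D) heat-exchanger scaling — viscosity out of range ✓; outlet temperature high ✓; selectivity up ✓; pressure drop high ✓; conversion up ✗; off-color product ✗
(E) off-spec feedstock — fails on viscosity out of range, outlet temperature high, pressure drop high, conversion up, off-color product (predicts outlet temperature low, not outlet temperature high; predicts conversion down, not conversion up)
Only (C) is consistent with every observation.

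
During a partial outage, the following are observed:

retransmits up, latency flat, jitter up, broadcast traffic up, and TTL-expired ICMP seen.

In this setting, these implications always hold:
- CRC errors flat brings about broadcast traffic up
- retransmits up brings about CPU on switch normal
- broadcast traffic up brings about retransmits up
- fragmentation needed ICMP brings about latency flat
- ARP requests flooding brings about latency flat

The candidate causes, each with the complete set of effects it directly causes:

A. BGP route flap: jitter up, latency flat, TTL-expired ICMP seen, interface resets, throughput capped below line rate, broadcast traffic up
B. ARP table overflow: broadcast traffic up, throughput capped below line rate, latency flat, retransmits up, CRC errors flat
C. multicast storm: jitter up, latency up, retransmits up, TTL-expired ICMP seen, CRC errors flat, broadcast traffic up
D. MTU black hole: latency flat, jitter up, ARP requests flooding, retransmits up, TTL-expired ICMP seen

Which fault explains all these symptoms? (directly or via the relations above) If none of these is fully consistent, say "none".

A

For each candidate, compare predicted effects to what was observed:
(A) BGP route flap — retransmits up yes (via broadcast traffic up → retransmits up); latency flat yes; jitter up yes; broadcast traffic up yes; TTL-expired ICMP seen yes
(B) ARP table overflow — retransmits up yes; latency flat yes; jitter up NO; broadcast traffic up yes; TTL-expired ICMP seen NO
(C) multicast storm — retransmits up yes; latency flat NO; jitter up yes; broadcast traffic up yes; TTL-expired ICMP seen yes
(D) MTU black hole — retransmits up yes; latency flat yes; jitter up yes; broadcast traffic up NO; TTL-expired ICMP seen yes
(A) is the only candidate with no mismatches.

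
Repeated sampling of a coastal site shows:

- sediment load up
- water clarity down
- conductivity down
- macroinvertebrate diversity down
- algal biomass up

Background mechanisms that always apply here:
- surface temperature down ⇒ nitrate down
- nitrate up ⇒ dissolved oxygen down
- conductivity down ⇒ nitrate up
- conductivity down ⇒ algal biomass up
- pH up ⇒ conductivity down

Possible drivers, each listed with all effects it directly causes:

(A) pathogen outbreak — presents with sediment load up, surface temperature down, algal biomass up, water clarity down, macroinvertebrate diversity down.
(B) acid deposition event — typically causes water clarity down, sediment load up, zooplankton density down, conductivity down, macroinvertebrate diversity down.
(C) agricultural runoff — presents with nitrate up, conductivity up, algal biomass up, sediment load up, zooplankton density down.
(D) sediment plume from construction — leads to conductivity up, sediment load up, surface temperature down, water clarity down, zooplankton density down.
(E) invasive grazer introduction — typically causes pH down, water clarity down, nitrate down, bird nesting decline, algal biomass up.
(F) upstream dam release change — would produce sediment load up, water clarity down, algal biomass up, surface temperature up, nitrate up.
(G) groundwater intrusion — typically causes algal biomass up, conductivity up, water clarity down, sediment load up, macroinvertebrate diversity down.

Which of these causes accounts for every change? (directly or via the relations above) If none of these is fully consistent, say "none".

Checking each candidate against the observations:
(A) pathogen outbreak — sediment load up yes; water clarity down yes; conductivity down NO; macroinvertebrate diversity down yes; algal biomass up yes
(B) acid deposition event — accounts for every observation (algal biomass up via conductivity down → algal biomass up)
(C) agricultural runoff — fails on water clarity down, conductivity down, macroinvertebrate diversity down (predicts conductivity up, not conductivity down)
(D) sediment plume from construction — sediment load up yes; water clarity down yes; conductivity down NO; macroinvertebrate diversity down NO; algal biomass up NO
(E) invasive grazer introduction — sediment load up NO; water clarity down yes; conductivity down NO; macroinvertebrate diversity down NO; algal biomass up yes
(F) upstream dam release change — does not account for conductivity down, macroinvertebrate diversity down
(G) groundwater intrusion — sediment load up yes; water clarity down yes; conductivity down NO; macroinvertebrate diversity down yes; algal biomass up yes
Only (B) is consistent with every observation.

B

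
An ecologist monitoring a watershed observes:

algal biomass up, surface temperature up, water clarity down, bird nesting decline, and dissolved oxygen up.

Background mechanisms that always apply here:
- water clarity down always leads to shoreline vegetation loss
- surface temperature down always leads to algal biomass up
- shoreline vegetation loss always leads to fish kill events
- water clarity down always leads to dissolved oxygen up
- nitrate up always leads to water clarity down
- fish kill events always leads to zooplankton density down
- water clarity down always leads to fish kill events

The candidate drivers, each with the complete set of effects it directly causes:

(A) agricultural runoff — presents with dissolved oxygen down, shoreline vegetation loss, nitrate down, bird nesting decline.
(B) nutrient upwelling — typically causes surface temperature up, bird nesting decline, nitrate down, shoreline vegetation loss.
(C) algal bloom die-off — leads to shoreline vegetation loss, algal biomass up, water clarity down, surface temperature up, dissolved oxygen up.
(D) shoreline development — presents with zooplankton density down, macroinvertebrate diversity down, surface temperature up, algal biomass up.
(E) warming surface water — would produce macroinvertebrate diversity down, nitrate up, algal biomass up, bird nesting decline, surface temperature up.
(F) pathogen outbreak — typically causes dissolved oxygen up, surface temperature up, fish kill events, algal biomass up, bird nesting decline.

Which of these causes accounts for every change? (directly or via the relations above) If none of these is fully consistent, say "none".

E

Testing each hypothesis:
(A) agricultural runoff — fails on algal biomass up, surface temperature up, water clarity down, dissolved oxygen up (predicts dissolved oxygen down, not dissolved oxygen up)
(B) nutrient upwelling — algal biomass up NO; surface temperature up yes; water clarity down NO; bird nesting decline yes; dissolved oxygen up NO
(C) algal bloom die-off — algal biomass up yes; surface temperature up yes; water clarity down yes; bird nesting decline NO; dissolved oxygen up yes
(D) shoreline development — algal biomass up yes; surface temperature up yes; water clarity down NO; bird nesting decline NO; dissolved oxygen up NO
(E) warming surface water — accounts for every observation (water clarity down through nitrate up → water clarity down)
(F) pathogen outbreak — algal biomass up yes; surface temperature up yes; water clarity down NO; bird nesting decline yes; dissolved oxygen up yes
(E) is the only candidate with no mismatches.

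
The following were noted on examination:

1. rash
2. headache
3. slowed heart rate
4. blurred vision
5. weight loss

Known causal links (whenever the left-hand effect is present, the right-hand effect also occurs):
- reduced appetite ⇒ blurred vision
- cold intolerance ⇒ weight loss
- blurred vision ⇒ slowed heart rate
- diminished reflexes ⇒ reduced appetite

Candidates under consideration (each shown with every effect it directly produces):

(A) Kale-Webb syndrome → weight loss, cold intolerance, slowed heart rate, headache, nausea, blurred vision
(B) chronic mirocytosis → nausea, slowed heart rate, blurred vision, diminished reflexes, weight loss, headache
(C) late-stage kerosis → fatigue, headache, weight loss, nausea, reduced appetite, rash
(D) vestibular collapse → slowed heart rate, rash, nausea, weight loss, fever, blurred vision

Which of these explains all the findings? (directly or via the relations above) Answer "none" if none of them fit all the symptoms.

C

Per-candidate check:
(A) Kale-Webb syndrome — does not account for rash
(B) chronic mirocytosis — rash -; headache +; slowed heart rate +; blurred vision +; weight loss +
(C) late-stage kerosis — rash +; headache +; slowed heart rate + (via reduced appetite → blurred vision → slowed heart rate); blurred vision + (via reduced appetite → blurred vision); weight loss +
(D) vestibular collapse — does not account for headache
Only (C) is consistent with every observation.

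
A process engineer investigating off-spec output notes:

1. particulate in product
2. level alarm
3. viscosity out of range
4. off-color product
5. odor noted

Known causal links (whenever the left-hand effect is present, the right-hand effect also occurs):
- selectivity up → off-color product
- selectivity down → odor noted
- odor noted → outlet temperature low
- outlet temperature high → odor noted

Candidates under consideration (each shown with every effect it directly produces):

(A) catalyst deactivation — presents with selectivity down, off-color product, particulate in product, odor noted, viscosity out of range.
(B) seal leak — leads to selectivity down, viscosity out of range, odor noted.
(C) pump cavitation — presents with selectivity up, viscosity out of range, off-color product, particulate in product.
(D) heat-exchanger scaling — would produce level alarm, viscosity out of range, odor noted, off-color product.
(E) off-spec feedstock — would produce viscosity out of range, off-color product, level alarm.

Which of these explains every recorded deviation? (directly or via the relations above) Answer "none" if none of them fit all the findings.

none

For each candidate, compare predicted effects to what was observed:
(A) catalyst deactivation — particulate in product ✓; level alarm ✗; viscosity out of range ✓; off-color product ✓; odor noted ✓
(B) seal leak — particulate in product ✗; level alarm ✗; viscosity out of range ✓; off-color product ✗; odor noted ✓
(C) pump cavitation — particulate in product ✓; level alarm ✗; viscosity out of range ✓; off-color product ✓; odor noted ✗
(D) heat-exchanger scaling — does not account for particulate in product
(E) off-spec feedstock — does not account for particulate in product, odor noted
None of the listed candidates fits everything.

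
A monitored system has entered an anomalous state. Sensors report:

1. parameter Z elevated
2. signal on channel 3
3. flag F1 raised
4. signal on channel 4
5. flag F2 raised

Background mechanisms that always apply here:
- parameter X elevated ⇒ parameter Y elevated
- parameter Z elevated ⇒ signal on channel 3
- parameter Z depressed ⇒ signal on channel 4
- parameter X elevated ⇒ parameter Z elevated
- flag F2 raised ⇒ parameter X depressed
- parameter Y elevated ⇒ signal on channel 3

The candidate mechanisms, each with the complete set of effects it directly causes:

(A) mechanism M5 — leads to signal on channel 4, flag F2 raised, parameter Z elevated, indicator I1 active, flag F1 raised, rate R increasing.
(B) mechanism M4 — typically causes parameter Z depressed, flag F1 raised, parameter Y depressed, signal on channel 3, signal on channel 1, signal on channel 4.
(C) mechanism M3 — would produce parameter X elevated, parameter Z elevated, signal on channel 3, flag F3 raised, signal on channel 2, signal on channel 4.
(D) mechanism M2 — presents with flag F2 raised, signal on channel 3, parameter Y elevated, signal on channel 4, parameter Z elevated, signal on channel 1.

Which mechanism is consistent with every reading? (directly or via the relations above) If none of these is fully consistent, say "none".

A

Testing each hypothesis:
(A) mechanism M5 — accounts for every observation (signal on channel 3 through parameter Z elevated → signal on channel 3)
(B) mechanism M4 — fails on parameter Z elevated, flag F2 raised (predicts parameter Z depressed, not parameter Z elevated)
(C) mechanism M3 — does not account for flag F1 raised, flag F2 raised
(D) mechanism M2 — parameter Z elevated +; signal on channel 3 +; flag F1 raised -; signal on channel 4 +; flag F2 raised +
(A) alone accounts for all the evidence.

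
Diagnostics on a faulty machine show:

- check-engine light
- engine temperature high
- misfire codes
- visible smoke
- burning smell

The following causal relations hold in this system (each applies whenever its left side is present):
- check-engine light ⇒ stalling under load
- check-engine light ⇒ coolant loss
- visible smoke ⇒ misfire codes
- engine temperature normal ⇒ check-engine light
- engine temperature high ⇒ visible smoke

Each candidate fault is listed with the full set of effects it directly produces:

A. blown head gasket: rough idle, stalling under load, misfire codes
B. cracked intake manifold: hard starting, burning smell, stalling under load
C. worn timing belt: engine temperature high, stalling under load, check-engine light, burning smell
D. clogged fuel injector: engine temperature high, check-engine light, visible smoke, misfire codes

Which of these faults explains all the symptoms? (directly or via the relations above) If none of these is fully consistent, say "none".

Testing each hypothesis:
(A) blown head gasket — check-engine light -; engine temperature high -; misfire codes +; visible smoke -; burning smell -
(B) cracked intake manifold — check-engine light -; engine temperature high -; misfire codes -; visible smoke -; burning smell +
(C) worn timing belt — check-engine light +; engine temperature high +; misfire codes + (via engine temperature high → visible smoke → misfire codes); visible smoke + (via engine temperature high → visible smoke); burning smell +
(D) clogged fuel injector — check-engine light +; engine temperature high +; misfire codes +; visible smoke +; burning smell -
Only (C) is consistent with every observation.

C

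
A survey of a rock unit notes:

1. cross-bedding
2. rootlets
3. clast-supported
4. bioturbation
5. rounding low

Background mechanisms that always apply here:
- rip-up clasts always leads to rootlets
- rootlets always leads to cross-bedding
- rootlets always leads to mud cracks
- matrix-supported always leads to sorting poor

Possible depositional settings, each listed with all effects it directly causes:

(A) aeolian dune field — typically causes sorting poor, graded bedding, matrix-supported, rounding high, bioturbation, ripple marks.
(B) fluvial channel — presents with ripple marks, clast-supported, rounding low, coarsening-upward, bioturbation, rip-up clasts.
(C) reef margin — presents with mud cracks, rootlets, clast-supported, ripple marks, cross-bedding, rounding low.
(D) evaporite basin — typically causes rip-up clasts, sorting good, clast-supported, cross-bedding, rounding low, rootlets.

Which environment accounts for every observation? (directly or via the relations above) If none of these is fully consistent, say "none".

Testing each hypothesis:
(A) aeolian dune field — cross-bedding miss; rootlets miss; clast-supported miss; bioturbation match; rounding low miss
(B) fluvial channel — cross-bedding match (via rip-up clasts → rootlets → cross-bedding); rootlets match (via rip-up clasts → rootlets); clast-supported match; bioturbation match; rounding low match
(C) reef margin — cross-bedding match; rootlets match; clast-supported match; bioturbation miss; rounding low match
(D) evaporite basin — does not account for bioturbation
Only (B) is consistent with every observation.

B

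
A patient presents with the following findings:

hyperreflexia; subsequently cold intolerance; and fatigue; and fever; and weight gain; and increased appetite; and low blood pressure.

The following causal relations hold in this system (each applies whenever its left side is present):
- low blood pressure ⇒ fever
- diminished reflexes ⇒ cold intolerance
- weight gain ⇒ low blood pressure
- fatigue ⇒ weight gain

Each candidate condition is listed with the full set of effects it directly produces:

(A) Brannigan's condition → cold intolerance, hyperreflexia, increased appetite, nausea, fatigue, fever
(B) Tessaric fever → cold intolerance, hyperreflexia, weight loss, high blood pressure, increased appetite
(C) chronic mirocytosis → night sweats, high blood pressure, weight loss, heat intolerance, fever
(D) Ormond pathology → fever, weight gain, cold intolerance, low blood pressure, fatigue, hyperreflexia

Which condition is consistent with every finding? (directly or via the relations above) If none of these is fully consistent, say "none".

For each candidate, compare predicted effects to what was observed:
(A) Brannigan's condition — hyperreflexia ✓; cold intolerance ✓; fatigue ✓; fever ✓; weight gain ✓ (by fatigue → weight gain); increased appetite ✓; low blood pressure ✓ (by fatigue → weight gain → low blood pressure)
(B) Tessaric fever — hyperreflexia ✓; cold intolerance ✓; fatigue ✗; fever ✗; weight gain ✗; increased appetite ✓; low blood pressure ✗
(C) chronic mirocytosis — fails on hyperreflexia, cold intolerance, fatigue, weight gain, increased appetite, low blood pressure (predicts heat intolerance, not cold intolerance; predicts weight loss, not weight gain; predicts high blood pressure, not low blood pressure)
(D) Ormond pathology — hyperreflexia ✓; cold intolerance ✓; fatigue ✓; fever ✓; weight gain ✓; increased appetite ✗; low blood pressure ✓
(A) alone accounts for all the evidence.

A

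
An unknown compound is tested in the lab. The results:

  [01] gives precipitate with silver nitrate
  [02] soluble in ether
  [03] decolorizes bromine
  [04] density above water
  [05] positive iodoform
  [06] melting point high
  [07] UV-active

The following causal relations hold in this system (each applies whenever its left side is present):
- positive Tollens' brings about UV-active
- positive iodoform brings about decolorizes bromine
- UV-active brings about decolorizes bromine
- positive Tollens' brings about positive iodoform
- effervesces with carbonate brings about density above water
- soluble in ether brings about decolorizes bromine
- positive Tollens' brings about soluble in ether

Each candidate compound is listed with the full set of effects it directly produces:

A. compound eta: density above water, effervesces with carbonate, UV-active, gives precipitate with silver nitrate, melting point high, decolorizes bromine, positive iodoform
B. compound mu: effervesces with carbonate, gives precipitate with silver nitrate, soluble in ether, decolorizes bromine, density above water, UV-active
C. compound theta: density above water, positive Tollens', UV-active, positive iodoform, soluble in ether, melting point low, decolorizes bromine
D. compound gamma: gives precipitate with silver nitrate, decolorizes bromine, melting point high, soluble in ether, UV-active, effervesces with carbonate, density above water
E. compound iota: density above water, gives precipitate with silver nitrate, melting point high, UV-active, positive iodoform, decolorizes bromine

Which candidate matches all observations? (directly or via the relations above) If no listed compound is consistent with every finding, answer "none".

none

Per-candidate check:
(A) compound eta — does not account for soluble in ether
(B) compound mu — gives precipitate with silver nitrate match; soluble in ether match; decolorizes bromine match; density above water match; positive iodoform miss; melting point high miss; UV-active match
(C) compound theta — fails on gives precipitate with silver nitrate, melting point high (predicts melting point low, not melting point high)
(D) compound gamma — does not account for positive iodoform
(E) compound iota — does not account for soluble in ether
Every candidate fails on at least one observation.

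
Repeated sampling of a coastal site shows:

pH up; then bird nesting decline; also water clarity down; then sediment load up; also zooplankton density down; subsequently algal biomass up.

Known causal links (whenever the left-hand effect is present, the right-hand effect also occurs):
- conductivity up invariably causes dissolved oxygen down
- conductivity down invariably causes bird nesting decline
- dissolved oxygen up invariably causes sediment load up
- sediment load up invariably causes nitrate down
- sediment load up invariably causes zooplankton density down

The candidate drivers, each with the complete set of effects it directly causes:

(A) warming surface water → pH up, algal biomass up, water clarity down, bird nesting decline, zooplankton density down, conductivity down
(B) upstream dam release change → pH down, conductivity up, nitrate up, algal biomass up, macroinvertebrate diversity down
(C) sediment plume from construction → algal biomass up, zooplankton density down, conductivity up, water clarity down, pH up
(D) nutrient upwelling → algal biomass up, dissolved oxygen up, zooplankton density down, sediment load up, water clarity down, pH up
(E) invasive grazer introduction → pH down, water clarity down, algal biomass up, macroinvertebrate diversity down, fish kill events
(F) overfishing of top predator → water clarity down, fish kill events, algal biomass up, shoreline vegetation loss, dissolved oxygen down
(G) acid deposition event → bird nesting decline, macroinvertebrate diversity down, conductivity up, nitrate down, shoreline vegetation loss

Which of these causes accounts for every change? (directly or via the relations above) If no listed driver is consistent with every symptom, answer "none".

Checking each candidate against the observations:
(A) warming surface water — pH up yes; bird nesting decline yes; water clarity down yes; sediment load up NO; zooplankton density down yes; algal biomass up yes
(B) upstream dam release change — pH up NO; bird nesting decline NO; water clarity down NO; sediment load up NO; zooplankton density down NO; algal biomass up yes
(C) sediment plume from construction — pH up yes; bird nesting decline NO; water clarity down yes; sediment load up NO; zooplankton density down yes; algal biomass up yes
(D) nutrient upwelling — does not account for bird nesting decline
(E) invasive grazer introduction — fails on pH up, bird nesting decline, sediment load up, zooplankton density down (predicts pH down, not pH up)
(F) overfishing of top predator — does not account for pH up, bird nesting decline, sediment load up, zooplankton density down
(G) acid deposition event — pH up NO; bird nesting decline yes; water clarity down NO; sediment load up NO; zooplankton density down NO; algal biomass up NO
None of the listed candidates fits everything.

none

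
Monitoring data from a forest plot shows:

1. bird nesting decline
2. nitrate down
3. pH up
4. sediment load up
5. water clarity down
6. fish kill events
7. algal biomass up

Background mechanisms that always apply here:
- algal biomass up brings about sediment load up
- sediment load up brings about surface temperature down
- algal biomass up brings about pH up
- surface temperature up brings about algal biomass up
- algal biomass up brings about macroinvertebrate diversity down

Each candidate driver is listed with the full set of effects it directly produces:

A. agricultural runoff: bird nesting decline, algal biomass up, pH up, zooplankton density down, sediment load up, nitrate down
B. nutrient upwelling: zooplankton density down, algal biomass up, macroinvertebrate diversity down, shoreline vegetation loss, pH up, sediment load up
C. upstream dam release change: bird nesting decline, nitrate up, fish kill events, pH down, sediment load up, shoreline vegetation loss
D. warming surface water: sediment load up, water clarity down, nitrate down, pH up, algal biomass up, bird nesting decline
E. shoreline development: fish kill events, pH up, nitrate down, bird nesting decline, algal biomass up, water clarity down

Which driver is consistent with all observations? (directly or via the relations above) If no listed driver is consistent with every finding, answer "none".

E

Testing each hypothesis:
(A) agricultural runoff — does not account for water clarity down, fish kill events
(B) nutrient upwelling — bird nesting decline miss; nitrate down miss; pH up match; sediment load up match; water clarity down miss; fish kill events miss; algal biomass up match
(C) upstream dam release change — fails on nitrate down, pH up, water clarity down, algal biomass up (predicts nitrate up, not nitrate down; predicts pH down, not pH up)
(D) warming surface water — does not account for fish kill events
(E) shoreline development — accounts for every observation (sediment load up via algal biomass up → sediment load up)
(E) alone accounts for all the evidence.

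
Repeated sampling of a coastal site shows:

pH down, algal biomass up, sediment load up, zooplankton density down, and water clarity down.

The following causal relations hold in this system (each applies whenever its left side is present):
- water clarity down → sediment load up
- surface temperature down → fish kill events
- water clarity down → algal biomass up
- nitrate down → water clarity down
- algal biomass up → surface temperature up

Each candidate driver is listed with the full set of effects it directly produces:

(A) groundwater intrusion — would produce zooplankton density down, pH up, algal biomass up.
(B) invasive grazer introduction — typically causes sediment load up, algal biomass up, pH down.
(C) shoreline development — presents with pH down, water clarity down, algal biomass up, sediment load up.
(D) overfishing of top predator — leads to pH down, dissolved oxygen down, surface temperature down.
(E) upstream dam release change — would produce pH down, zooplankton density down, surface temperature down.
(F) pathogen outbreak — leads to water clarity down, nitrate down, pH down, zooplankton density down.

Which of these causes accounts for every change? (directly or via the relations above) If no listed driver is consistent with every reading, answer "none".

F

Testing each hypothesis:
(A) groundwater intrusion — pH down -; algal biomass up +; sediment load up -; zooplankton density down +; water clarity down -
(B) invasive grazer introduction — pH down +; algal biomass up +; sediment load up +; zooplankton density down -; water clarity down -
(C) shoreline development — pH down +; algal biomass up +; sediment load up +; zooplankton density down -; water clarity down +
(D) overfishing of top predator — pH down +; algal biomass up -; sediment load up -; zooplankton density down -; water clarity down -
(E) upstream dam release change — pH down +; algal biomass up -; sediment load up -; zooplankton density down +; water clarity down -
(F) pathogen outbreak — accounts for every observation (algal biomass up through water clarity down → algal biomass up)
Only (F) is consistent with every observation.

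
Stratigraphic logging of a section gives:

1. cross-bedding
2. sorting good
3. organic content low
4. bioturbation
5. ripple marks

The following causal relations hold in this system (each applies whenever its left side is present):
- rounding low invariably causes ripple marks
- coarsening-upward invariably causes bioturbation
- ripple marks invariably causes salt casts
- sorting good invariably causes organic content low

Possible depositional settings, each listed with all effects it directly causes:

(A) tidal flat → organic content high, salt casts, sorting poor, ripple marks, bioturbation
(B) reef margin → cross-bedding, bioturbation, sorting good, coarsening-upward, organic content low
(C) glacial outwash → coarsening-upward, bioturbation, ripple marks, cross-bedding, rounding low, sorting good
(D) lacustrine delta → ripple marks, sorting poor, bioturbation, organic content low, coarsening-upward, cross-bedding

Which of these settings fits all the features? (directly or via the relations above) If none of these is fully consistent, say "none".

C

Testing each hypothesis:
(A) tidal flat — cross-bedding miss; sorting good miss; organic content low miss; bioturbation match; ripple marks match
(B) reef margin — cross-bedding match; sorting good match; organic content low match; bioturbation match; ripple marks miss
(C) glacial outwash — cross-bedding match; sorting good match; organic content low match (through sorting good → organic content low); bioturbation match; ripple marks match
(D) lacustrine delta — cross-bedding match; sorting good miss; organic content low match; bioturbation match; ripple marks match
(C) alone accounts for all the evidence.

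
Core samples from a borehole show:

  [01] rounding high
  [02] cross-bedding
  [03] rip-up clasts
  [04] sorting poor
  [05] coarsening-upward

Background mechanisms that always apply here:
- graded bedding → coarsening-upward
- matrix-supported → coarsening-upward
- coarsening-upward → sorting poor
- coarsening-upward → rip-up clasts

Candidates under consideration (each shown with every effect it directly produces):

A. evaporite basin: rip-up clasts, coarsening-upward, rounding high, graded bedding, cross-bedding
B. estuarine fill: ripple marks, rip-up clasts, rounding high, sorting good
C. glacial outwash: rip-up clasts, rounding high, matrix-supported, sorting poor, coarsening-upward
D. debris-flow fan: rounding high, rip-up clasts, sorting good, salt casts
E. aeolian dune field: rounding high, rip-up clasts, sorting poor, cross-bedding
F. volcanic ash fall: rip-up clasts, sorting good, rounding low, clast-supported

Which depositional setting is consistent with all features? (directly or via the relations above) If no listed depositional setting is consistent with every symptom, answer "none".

Testing each hypothesis:
(A) evaporite basin — accounts for every observation (sorting poor by coarsening-upward → sorting poor)
(B) estuarine fill — rounding high match; cross-bedding miss; rip-up clasts match; sorting poor miss; coarsening-upward miss
(C) glacial outwash — does not account for cross-bedding
(D) debris-flow fan — rounding high match; cross-bedding miss; rip-up clasts match; sorting poor miss; coarsening-upward miss
(E) aeolian dune field — rounding high match; cross-bedding match; rip-up clasts match; sorting poor match; coarsening-upward miss
(F) volcanic ash fall — rounding high miss; cross-bedding miss; rip-up clasts match; sorting poor miss; coarsening-upward miss
(A) alone accounts for all the evidence.

A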